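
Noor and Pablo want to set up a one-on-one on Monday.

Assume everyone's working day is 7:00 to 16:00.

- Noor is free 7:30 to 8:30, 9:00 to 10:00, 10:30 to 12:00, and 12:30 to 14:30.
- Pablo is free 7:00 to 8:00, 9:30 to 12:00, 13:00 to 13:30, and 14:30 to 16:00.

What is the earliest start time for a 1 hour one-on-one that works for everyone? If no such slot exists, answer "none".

10:30

Noor ∩ Pablo: 07:30–08:00, 09:30–10:00, 10:30–12:00, 13:00–13:30.
Windows ≥ 60 min: 10:30–12:00.
Earliest such window starts at 10:30.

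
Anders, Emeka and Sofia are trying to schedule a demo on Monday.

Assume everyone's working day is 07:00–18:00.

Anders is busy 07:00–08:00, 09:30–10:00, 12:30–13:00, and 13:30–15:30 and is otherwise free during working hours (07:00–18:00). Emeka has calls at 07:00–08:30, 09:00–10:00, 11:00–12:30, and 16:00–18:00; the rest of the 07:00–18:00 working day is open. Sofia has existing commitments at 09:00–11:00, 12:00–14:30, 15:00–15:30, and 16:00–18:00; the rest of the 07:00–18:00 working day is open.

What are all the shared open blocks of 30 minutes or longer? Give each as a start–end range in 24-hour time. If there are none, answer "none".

Anders free within 07:00–18:00: 08:00–09:30, 10:00–12:30, 13:00–13:30, 15:30–18:00.
Emeka free within 07:00–18:00: 08:30–09:00, 10:00–11:00, 12:30–16:00.
Sofia free within 07:00–18:00: 07:00–09:00, 11:00–12:00, 14:30–15:00, 15:30–16:00.
Anders ∩ Emeka: 08:30–09:00, 10:00–11:00, 13:00–13:30, 15:30–16:00.
Anders ∩ Emeka ∩ Sofia: 08:30–09:00, 15:30–16:00.
Windows ≥ 30 min: 08:30–09:00, 15:30–16:00.

08:30–09:00, 15:30–16:00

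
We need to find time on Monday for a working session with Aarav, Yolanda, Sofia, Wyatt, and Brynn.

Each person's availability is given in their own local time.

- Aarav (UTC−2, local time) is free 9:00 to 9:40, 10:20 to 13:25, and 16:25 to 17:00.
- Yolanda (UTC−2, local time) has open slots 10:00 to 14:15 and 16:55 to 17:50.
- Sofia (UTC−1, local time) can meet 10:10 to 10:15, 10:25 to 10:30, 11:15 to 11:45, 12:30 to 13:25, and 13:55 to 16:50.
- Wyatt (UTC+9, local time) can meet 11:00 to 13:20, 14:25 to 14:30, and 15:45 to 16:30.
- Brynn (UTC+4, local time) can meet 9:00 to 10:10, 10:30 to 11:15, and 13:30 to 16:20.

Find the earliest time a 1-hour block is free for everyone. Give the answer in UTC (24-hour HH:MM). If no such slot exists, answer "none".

none

Aarav → UTC: 11:00–11:40, 12:20–15:25, 18:25–19:00.
Yolanda → UTC: 12:00–16:15, 18:55–19:50.
Sofia → UTC: 11:10–11:15, 11:25–11:30, 12:15–12:45, 13:30–14:25, 14:55–17:50.
Wyatt → UTC: 02:00–04:20, 05:25–05:30, 06:45–07:30.
Brynn → UTC: 05:00–06:10, 06:30–07:15, 09:30–12:20.
Aarav ∩ Yolanda: 12:20–15:25, 18:55–19:00.
Aarav ∩ Yolanda ∩ Sofia: 12:20–12:45, 13:30–14:25, 14:55–15:25.
Aarav ∩ Yolanda ∩ Sofia ∩ Wyatt: (none).
Aarav ∩ Yolanda ∩ Sofia ∩ Wyatt ∩ Brynn: (none).
Windows ≥ 60 min: (none).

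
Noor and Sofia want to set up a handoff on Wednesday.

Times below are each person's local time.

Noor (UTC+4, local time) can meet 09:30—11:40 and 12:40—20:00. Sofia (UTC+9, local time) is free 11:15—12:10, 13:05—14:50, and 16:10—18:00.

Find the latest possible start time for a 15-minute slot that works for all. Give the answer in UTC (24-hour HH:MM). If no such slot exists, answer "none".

Noor → UTC: 05:30–07:40, 08:40–16:00.
Sofia → UTC: 02:15–03:10, 04:05–05:50, 07:10–09:00.
Noor ∩ Sofia: 05:30–05:50, 07:10–07:40, 08:40–09:00.
Windows ≥ 15 min: 05:30–05:50, 07:10–07:40, 08:40–09:00.
Latest start in the last window 08:40–09:00 is 09:00 − 15 min = 08:45.

08:45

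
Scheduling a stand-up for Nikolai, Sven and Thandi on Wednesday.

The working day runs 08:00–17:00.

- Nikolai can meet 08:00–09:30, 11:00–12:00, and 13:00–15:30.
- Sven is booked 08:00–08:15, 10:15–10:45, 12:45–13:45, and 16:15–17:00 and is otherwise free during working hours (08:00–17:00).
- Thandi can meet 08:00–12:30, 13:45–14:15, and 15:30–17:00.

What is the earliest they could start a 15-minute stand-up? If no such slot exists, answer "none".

Sven free within 08:00–17:00: 08:15–10:15, 10:45–12:45, 13:45–16:15.
Nikolai ∩ Sven: 08:15–09:30, 11:00–12:00, 13:45–15:30.
Nikolai ∩ Sven ∩ Thandi: 08:15–09:30, 11:00–12:00, 13:45–14:15.
Windows ≥ 15 min: 08:15–09:30, 11:00–12:00, 13:45–14:15.
Earliest such window starts at 08:15.

08:15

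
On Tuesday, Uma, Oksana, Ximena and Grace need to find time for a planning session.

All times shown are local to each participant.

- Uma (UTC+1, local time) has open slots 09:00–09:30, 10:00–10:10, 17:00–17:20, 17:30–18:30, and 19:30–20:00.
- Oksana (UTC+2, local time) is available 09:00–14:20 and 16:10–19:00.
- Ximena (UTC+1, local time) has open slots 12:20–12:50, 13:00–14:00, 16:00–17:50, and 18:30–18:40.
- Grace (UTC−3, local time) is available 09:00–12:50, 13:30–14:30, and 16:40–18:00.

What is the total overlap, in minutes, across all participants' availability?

20 minutes

Uma → UTC: 08:00–08:30, 09:00–09:10, 16:00–16:20, 16:30–17:30, 18:30–19:00.
Oksana → UTC: 07:00–12:20, 14:10–17:00.
Ximena → UTC: 11:20–11:50, 12:00–13:00, 15:00–16:50, 17:30–17:40.
Grace → UTC: 12:00–15:50, 16:30–17:30, 19:40–21:00.
Uma ∩ Oksana: 08:00–08:30, 09:00–09:10, 16:00–16:20, 16:30–17:00.
Uma ∩ Oksana ∩ Ximena: 16:00–16:20, 16:30–16:50.
Uma ∩ Oksana ∩ Ximena ∩ Grace: 16:30–16:50.
Total common minutes: 20.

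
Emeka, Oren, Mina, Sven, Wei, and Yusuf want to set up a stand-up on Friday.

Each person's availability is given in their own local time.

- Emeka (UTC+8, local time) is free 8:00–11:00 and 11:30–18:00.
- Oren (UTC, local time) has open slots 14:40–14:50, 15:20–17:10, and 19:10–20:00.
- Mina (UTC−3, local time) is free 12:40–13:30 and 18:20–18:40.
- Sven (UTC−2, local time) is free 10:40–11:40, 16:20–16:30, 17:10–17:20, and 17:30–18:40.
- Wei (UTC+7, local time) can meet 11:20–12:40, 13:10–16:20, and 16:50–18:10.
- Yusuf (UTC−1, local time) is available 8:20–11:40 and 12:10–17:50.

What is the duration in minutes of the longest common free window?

Emeka → UTC: 00:00–03:00, 03:30–10:00.
Oren → UTC: 14:40–14:50, 15:20–17:10, 19:10–20:00.
Mina → UTC: 15:40–16:30, 21:20–21:40.
Sven → UTC: 12:40–13:40, 18:20–18:30, 19:10–19:20, 19:30–20:40.
Wei → UTC: 04:20–05:40, 06:10–09:20, 09:50–11:10.
Yusuf → UTC: 09:20–12:40, 13:10–18:50.
Emeka ∩ Oren: (none).
Emeka ∩ Oren ∩ Mina: (none).
Emeka ∩ Oren ∩ Mina ∩ Sven: (none).
Emeka ∩ Oren ∩ Mina ∩ Sven ∩ Wei: (none).
Emeka ∩ Oren ∩ Mina ∩ Sven ∩ Wei ∩ Yusuf: (none).
No common window.

0 minutes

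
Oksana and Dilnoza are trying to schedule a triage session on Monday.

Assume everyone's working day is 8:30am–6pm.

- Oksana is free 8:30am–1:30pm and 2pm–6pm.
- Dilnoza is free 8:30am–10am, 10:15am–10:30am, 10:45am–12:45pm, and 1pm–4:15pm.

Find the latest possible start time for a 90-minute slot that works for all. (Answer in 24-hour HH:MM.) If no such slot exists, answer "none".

14:45

Oksana ∩ Dilnoza: 08:30–10:00, 10:15–10:30, 10:45–12:45, 13:00–13:30, 14:00–16:15.
Windows ≥ 90 min: 08:30–10:00, 10:45–12:45, 14:00–16:15.
Latest start in the last window 14:00–16:15 is 16:15 − 90 min = 14:45.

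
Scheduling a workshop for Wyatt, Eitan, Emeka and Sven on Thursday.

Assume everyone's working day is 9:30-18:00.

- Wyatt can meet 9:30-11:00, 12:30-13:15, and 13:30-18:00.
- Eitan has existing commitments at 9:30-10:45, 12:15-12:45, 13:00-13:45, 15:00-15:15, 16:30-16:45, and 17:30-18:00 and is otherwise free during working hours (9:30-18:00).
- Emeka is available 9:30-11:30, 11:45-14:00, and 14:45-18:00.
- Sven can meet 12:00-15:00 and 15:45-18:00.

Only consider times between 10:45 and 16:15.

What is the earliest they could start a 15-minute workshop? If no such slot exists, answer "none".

12:45

Eitan free within 09:30–18:00: 10:45–12:15, 12:45–13:00, 13:45–15:00, 15:15–16:30, 16:45–17:30.
Wyatt ∩ Eitan: 10:45–11:00, 12:45–13:00, 13:45–15:00, 15:15–16:30, 16:45–17:30.
Wyatt ∩ Eitan ∩ Emeka: 10:45–11:00, 12:45–13:00, 13:45–14:00, 14:45–15:00, 15:15–16:30, 16:45–17:30.
Wyatt ∩ Eitan ∩ Emeka ∩ Sven: 12:45–13:00, 13:45–14:00, 14:45–15:00, 15:45–16:30, 16:45–17:30.
Restricted to 10:45–16:15: 12:45–13:00, 13:45–14:00, 14:45–15:00, 15:45–16:15.
Windows ≥ 15 min: 12:45–13:00, 13:45–14:00, 14:45–15:00, 15:45–16:15.
Earliest such window starts at 12:45.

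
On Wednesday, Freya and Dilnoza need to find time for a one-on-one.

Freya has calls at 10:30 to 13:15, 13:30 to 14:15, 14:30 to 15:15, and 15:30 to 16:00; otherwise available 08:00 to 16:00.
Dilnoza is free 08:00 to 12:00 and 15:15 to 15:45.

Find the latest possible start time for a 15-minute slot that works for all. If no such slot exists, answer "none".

Freya free within 08:00–16:00: 08:00–10:30, 13:15–13:30, 14:15–14:30, 15:15–15:30.
Freya ∩ Dilnoza: 08:00–10:30, 15:15–15:30.
Windows ≥ 15 min: 08:00–10:30, 15:15–15:30.
Latest start in the last window 15:15–15:30 is 15:30 − 15 min = 15:15.

15:15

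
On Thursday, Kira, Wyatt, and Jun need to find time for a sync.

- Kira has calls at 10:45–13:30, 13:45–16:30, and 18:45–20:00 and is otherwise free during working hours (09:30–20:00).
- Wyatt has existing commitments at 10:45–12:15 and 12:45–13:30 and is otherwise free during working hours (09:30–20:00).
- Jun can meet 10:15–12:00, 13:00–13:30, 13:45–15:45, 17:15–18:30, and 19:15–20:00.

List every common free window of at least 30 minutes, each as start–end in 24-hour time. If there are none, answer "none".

Kira free within 09:30–20:00: 09:30–10:45, 13:30–13:45, 16:30–18:45.
Wyatt free within 09:30–20:00: 09:30–10:45, 12:15–12:45, 13:30–20:00.
Kira ∩ Wyatt: 09:30–10:45, 13:30–13:45, 16:30–18:45.
Kira ∩ Wyatt ∩ Jun: 10:15–10:45, 17:15–18:30.
Windows ≥ 30 min: 10:15–10:45, 17:15–18:30.

10:15–10:45, 17:15–18:30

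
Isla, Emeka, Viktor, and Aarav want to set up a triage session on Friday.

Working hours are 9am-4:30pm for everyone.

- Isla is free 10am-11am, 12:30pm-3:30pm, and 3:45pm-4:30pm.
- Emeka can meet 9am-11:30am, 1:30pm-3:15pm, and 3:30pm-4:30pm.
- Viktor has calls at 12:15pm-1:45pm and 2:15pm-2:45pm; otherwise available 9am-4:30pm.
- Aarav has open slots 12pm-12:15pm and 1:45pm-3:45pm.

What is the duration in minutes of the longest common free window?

Viktor free within 09:00–16:30: 09:00–12:15, 13:45–14:15, 14:45–16:30.
Isla ∩ Emeka: 10:00–11:00, 13:30–15:15, 15:45–16:30.
Isla ∩ Emeka ∩ Viktor: 10:00–11:00, 13:45–14:15, 14:45–15:15, 15:45–16:30.
Isla ∩ Emeka ∩ Viktor ∩ Aarav: 13:45–14:15, 14:45–15:15.
Common window lengths: 30, 30 min; longest is 30.

30 minutes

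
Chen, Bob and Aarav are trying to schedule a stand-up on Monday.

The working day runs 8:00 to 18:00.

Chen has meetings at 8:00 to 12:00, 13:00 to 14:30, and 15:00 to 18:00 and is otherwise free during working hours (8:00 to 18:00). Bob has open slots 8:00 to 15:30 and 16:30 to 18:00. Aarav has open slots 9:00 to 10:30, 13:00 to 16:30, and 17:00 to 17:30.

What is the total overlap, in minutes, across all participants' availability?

30 minutes

Chen free within 08:00–18:00: 12:00–13:00, 14:30–15:00.
Chen ∩ Bob: 12:00–13:00, 14:30–15:00.
Chen ∩ Bob ∩ Aarav: 14:30–15:00.
Total common minutes: 30.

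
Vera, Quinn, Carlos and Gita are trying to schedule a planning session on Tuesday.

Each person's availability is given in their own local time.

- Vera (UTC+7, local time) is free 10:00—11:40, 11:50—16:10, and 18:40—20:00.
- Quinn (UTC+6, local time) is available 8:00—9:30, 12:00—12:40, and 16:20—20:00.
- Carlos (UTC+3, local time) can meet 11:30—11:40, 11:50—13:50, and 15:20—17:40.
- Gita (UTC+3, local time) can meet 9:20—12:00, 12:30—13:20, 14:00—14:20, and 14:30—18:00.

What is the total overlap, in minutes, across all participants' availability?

40 minutes

Vera → UTC: 03:00–04:40, 04:50–09:10, 11:40–13:00.
Quinn → UTC: 02:00–03:30, 06:00–06:40, 10:20–14:00.
Carlos → UTC: 08:30–08:40, 08:50–10:50, 12:20–14:40.
Gita → UTC: 06:20–09:00, 09:30–10:20, 11:00–11:20, 11:30–15:00.
Vera ∩ Quinn: 03:00–03:30, 06:00–06:40, 11:40–13:00.
Vera ∩ Quinn ∩ Carlos: 12:20–13:00.
Vera ∩ Quinn ∩ Carlos ∩ Gita: 12:20–13:00.
Total common minutes: 40.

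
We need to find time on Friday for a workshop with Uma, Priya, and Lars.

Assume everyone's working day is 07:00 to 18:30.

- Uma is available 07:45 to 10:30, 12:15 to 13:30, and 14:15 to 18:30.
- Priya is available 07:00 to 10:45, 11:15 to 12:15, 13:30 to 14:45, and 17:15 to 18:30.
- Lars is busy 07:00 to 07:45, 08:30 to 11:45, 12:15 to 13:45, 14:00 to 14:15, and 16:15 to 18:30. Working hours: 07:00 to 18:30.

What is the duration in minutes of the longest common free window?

Lars free within 07:00–18:30: 07:45–08:30, 11:45–12:15, 13:45–14:00, 14:15–16:15.
Uma ∩ Priya: 07:45–10:30, 14:15–14:45, 17:15–18:30.
Uma ∩ Priya ∩ Lars: 07:45–08:30, 14:15–14:45.
Common window lengths: 45, 30 min; longest is 45.

45 minutes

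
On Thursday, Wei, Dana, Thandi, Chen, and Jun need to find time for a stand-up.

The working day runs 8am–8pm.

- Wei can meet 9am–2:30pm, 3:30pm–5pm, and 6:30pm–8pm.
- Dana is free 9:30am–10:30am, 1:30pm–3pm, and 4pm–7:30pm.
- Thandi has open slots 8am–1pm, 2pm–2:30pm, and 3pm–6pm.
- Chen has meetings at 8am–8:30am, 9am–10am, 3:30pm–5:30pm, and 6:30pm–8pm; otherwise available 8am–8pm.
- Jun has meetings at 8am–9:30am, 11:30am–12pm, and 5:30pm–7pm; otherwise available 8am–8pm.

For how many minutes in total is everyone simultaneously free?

60 minutes

Chen free within 08:00–20:00: 08:30–09:00, 10:00–15:30, 17:30–18:30.
Jun free within 08:00–20:00: 09:30–11:30, 12:00–17:30, 19:00–20:00.
Wei ∩ Dana: 09:30–10:30, 13:30–14:30, 16:00–17:00, 18:30–19:30.
Wei ∩ Dana ∩ Thandi: 09:30–10:30, 14:00–14:30, 16:00–17:00.
Wei ∩ Dana ∩ Thandi ∩ Chen: 10:00–10:30, 14:00–14:30.
Wei ∩ Dana ∩ Thandi ∩ Chen ∩ Jun: 10:00–10:30, 14:00–14:30.
Total common minutes: 30 + 30 = 60.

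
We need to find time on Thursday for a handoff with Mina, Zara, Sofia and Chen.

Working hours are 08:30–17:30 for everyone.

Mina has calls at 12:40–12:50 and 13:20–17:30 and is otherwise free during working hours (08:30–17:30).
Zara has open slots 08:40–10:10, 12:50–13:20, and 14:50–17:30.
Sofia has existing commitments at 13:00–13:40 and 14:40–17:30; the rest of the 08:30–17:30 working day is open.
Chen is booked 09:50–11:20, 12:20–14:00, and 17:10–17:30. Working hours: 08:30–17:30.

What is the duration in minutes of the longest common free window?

Mina free within 08:30–17:30: 08:30–12:40, 12:50–13:20.
Sofia free within 08:30–17:30: 08:30–13:00, 13:40–14:40.
Chen free within 08:30–17:30: 08:30–09:50, 11:20–12:20, 14:00–17:10.
Mina ∩ Zara: 08:40–10:10, 12:50–13:20.
Mina ∩ Zara ∩ Sofia: 08:40–10:10, 12:50–13:00.
Mina ∩ Zara ∩ Sofia ∩ Chen: 08:40–09:50.
Single common window of 70 minutes.

70 minutes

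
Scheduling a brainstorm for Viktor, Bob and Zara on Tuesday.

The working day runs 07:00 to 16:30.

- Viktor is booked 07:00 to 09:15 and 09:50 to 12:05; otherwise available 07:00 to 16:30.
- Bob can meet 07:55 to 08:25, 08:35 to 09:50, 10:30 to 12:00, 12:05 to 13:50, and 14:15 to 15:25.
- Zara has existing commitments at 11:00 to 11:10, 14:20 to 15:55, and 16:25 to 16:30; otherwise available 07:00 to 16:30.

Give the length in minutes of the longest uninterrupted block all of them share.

105 minutes

Viktor free within 07:00–16:30: 09:15–09:50, 12:05–16:30.
Zara free within 07:00–16:30: 07:00–11:00, 11:10–14:20, 15:55–16:25.
Viktor ∩ Bob: 09:15–09:50, 12:05–13:50, 14:15–15:25.
Viktor ∩ Bob ∩ Zara: 09:15–09:50, 12:05–13:50, 14:15–14:20.
Common window lengths: 35, 105, 5 min; longest is 105.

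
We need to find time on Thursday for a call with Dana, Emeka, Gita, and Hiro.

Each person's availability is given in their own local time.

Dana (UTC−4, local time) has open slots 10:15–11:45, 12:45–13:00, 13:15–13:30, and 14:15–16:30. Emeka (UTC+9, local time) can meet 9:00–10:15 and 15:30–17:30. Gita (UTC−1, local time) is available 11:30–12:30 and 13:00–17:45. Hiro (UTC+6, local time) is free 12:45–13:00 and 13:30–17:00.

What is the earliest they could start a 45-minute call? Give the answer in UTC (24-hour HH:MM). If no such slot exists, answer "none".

Dana → UTC: 14:15–15:45, 16:45–17:00, 17:15–17:30, 18:15–20:30.
Emeka → UTC: 00:00–01:15, 06:30–08:30.
Gita → UTC: 12:30–13:30, 14:00–18:45.
Hiro → UTC: 06:45–07:00, 07:30–11:00.
Dana ∩ Emeka: (none).
Dana ∩ Emeka ∩ Gita: (none).
Dana ∩ Emeka ∩ Gita ∩ Hiro: (none).
Windows ≥ 45 min: (none).

none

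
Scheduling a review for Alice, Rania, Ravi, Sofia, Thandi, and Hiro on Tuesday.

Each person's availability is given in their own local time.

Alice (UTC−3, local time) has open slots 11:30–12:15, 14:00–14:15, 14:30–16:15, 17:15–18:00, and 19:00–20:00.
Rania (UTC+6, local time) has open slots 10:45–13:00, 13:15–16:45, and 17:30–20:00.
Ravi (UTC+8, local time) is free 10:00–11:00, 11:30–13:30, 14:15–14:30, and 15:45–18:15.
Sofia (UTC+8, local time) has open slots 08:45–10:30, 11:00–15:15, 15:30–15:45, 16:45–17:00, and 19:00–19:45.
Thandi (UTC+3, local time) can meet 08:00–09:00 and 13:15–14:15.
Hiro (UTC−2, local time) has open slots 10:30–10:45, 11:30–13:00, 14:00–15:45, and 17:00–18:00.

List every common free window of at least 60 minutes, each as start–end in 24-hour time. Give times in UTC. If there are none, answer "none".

Alice → UTC: 14:30–15:15, 17:00–17:15, 17:30–19:15, 20:15–21:00, 22:00–23:00.
Rania → UTC: 04:45–07:00, 07:15–10:45, 11:30–14:00.
Ravi → UTC: 02:00–03:00, 03:30–05:30, 06:15–06:30, 07:45–10:15.
Sofia → UTC: 00:45–02:30, 03:00–07:15, 07:30–07:45, 08:45–09:00, 11:00–11:45.
Thandi → UTC: 05:00–06:00, 10:15–11:15.
Hiro → UTC: 12:30–12:45, 13:30–15:00, 16:00–17:45, 19:00–20:00.
Alice ∩ Rania: (none).
Alice ∩ Rania ∩ Ravi: (none).
Alice ∩ Rania ∩ Ravi ∩ Sofia: (none).
Alice ∩ Rania ∩ Ravi ∩ Sofia ∩ Thandi: (none).
Alice ∩ Rania ∩ Ravi ∩ Sofia ∩ Thandi ∩ Hiro: (none).
Windows ≥ 60 min: (none).

none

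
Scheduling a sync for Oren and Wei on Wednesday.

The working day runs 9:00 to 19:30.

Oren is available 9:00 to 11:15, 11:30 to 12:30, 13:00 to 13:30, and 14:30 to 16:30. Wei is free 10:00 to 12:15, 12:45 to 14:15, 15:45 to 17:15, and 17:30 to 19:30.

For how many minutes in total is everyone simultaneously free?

195 minutes

Oren ∩ Wei: 10:00–11:15, 11:30–12:15, 13:00–13:30, 15:45–16:30.
Total common minutes: 75 + 45 + 30 + 45 = 195.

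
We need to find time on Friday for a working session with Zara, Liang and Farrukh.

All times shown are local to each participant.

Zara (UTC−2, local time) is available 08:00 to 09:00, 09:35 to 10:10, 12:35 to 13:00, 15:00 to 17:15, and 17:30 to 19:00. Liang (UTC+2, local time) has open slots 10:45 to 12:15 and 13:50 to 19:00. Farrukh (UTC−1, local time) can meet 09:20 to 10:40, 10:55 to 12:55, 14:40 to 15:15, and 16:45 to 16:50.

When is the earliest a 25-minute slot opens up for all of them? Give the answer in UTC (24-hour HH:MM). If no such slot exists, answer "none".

Zara → UTC: 10:00–11:00, 11:35–12:10, 14:35–15:00, 17:00–19:15, 19:30–21:00.
Liang → UTC: 08:45–10:15, 11:50–17:00.
Farrukh → UTC: 10:20–11:40, 11:55–13:55, 15:40–16:15, 17:45–17:50.
Zara ∩ Liang: 10:00–10:15, 11:50–12:10, 14:35–15:00.
Zara ∩ Liang ∩ Farrukh: 11:55–12:10.
Windows ≥ 25 min: (none).

none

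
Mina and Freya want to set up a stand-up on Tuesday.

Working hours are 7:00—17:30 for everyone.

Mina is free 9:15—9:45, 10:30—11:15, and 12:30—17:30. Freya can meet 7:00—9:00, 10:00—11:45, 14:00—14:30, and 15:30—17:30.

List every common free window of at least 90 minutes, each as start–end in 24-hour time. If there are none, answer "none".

Mina ∩ Freya: 10:30–11:15, 14:00–14:30, 15:30–17:30.
Windows ≥ 90 min: 15:30–17:30.

15:30–17:30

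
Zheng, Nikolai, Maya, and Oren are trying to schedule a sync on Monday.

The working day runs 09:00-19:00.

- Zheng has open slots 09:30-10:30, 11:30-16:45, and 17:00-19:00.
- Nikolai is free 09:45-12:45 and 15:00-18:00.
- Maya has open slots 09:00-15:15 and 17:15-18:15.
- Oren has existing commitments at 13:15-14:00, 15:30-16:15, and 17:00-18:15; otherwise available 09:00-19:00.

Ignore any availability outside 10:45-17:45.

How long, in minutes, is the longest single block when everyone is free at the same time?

75 minutes

Oren free within 09:00–19:00: 09:00–13:15, 14:00–15:30, 16:15–17:00, 18:15–19:00.
Zheng ∩ Nikolai: 09:45–10:30, 11:30–12:45, 15:00–16:45, 17:00–18:00.
Zheng ∩ Nikolai ∩ Maya: 09:45–10:30, 11:30–12:45, 15:00–15:15, 17:15–18:00.
Zheng ∩ Nikolai ∩ Maya ∩ Oren: 09:45–10:30, 11:30–12:45, 15:00–15:15.
Restricted to 10:45–17:45: 11:30–12:45, 15:00–15:15.
Common window lengths: 75, 15 min; longest is 75.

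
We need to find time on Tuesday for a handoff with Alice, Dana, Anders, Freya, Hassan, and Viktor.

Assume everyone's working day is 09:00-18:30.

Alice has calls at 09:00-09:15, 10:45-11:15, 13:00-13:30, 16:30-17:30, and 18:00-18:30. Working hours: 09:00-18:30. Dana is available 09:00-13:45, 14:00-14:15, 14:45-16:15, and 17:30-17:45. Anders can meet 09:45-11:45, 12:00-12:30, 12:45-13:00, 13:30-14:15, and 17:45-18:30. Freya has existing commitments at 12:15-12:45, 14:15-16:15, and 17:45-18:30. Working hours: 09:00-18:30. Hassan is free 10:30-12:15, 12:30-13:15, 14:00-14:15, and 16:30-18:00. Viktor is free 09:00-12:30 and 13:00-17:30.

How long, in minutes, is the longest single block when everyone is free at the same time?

30 minutes

Alice free within 09:00–18:30: 09:15–10:45, 11:15–13:00, 13:30–16:30, 17:30–18:00.
Freya free within 09:00–18:30: 09:00–12:15, 12:45–14:15, 16:15–17:45.
Alice ∩ Dana: 09:15–10:45, 11:15–13:00, 13:30–13:45, 14:00–14:15, 14:45–16:15, 17:30–17:45.
Alice ∩ Dana ∩ Anders: 09:45–10:45, 11:15–11:45, 12:00–12:30, 12:45–13:00, 13:30–13:45, 14:00–14:15.
Alice ∩ Dana ∩ Anders ∩ Freya: 09:45–10:45, 11:15–11:45, 12:00–12:15, 12:45–13:00, 13:30–13:45, 14:00–14:15.
Alice ∩ Dana ∩ Anders ∩ Freya ∩ Hassan: 10:30–10:45, 11:15–11:45, 12:00–12:15, 12:45–13:00, 14:00–14:15.
Alice ∩ Dana ∩ Anders ∩ Freya ∩ Hassan ∩ Viktor: 10:30–10:45, 11:15–11:45, 12:00–12:15, 14:00–14:15.
Common window lengths: 15, 30, 15, 15 min; longest is 30.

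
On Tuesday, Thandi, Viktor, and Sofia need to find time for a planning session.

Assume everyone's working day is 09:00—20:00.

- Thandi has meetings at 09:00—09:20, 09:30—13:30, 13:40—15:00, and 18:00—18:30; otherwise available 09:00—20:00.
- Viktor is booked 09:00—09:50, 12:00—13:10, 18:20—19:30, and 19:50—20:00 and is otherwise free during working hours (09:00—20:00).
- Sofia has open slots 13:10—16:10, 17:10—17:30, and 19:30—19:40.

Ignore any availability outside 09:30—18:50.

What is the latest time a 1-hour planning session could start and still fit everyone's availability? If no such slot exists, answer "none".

Thandi free within 09:00–20:00: 09:20–09:30, 13:30–13:40, 15:00–18:00, 18:30–20:00.
Viktor free within 09:00–20:00: 09:50–12:00, 13:10–18:20, 19:30–19:50.
Thandi ∩ Viktor: 13:30–13:40, 15:00–18:00, 19:30–19:50.
Thandi ∩ Viktor ∩ Sofia: 13:30–13:40, 15:00–16:10, 17:10–17:30, 19:30–19:40.
Restricted to 09:30–18:50: 13:30–13:40, 15:00–16:10, 17:10–17:30.
Windows ≥ 60 min: 15:00–16:10.
Latest start in the last window 15:00–16:10 is 16:10 − 60 min = 15:10.

15:10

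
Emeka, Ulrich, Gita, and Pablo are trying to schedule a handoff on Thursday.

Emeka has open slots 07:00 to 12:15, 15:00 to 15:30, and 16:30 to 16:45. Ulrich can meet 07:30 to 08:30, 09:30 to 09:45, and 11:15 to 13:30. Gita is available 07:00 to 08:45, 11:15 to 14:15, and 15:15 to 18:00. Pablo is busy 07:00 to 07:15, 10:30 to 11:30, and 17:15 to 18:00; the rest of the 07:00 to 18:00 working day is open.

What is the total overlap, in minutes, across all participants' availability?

Pablo free within 07:00–18:00: 07:15–10:30, 11:30–17:15.
Emeka ∩ Ulrich: 07:30–08:30, 09:30–09:45, 11:15–12:15.
Emeka ∩ Ulrich ∩ Gita: 07:30–08:30, 11:15–12:15.
Emeka ∩ Ulrich ∩ Gita ∩ Pablo: 07:30–08:30, 11:30–12:15.
Total common minutes: 60 + 45 = 105.

105 minutes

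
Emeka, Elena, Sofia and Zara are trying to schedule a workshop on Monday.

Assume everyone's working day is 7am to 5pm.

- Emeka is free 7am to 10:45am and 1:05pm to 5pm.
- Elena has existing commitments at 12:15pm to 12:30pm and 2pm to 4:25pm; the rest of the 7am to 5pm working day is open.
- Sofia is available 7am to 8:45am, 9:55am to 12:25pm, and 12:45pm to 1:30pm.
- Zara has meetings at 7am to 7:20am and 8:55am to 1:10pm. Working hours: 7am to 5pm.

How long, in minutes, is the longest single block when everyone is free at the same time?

85 minutes

Elena free within 07:00–17:00: 07:00–12:15, 12:30–14:00, 16:25–17:00.
Zara free within 07:00–17:00: 07:20–08:55, 13:10–17:00.
Emeka ∩ Elena: 07:00–10:45, 13:05–14:00, 16:25–17:00.
Emeka ∩ Elena ∩ Sofia: 07:00–08:45, 09:55–10:45, 13:05–13:30.
Emeka ∩ Elena ∩ Sofia ∩ Zara: 07:20–08:45, 13:10–13:30.
Common window lengths: 85, 20 min; longest is 85.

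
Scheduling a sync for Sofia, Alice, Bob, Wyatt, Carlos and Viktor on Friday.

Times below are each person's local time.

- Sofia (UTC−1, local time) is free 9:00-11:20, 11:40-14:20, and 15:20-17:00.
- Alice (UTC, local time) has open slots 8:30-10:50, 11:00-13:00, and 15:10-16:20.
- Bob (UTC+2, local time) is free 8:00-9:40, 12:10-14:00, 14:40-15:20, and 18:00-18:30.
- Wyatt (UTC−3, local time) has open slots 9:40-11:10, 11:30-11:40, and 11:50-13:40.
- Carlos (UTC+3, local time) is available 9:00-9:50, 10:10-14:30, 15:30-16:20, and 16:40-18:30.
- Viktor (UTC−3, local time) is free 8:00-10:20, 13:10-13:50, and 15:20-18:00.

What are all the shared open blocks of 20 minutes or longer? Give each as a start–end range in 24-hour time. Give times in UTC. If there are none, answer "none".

Sofia → UTC: 10:00–12:20, 12:40–15:20, 16:20–18:00.
Alice → UTC: 08:30–10:50, 11:00–13:00, 15:10–16:20.
Bob → UTC: 06:00–07:40, 10:10–12:00, 12:40–13:20, 16:00–16:30.
Wyatt → UTC: 12:40–14:10, 14:30–14:40, 14:50–16:40.
Carlos → UTC: 06:00–06:50, 07:10–11:30, 12:30–13:20, 13:40–15:30.
Viktor → UTC: 11:00–13:20, 16:10–16:50, 18:20–21:00.
Sofia ∩ Alice: 10:00–10:50, 11:00–12:20, 12:40–13:00, 15:10–15:20.
Sofia ∩ Alice ∩ Bob: 10:10–10:50, 11:00–12:00, 12:40–13:00.
Sofia ∩ Alice ∩ Bob ∩ Wyatt: 12:40–13:00.
Sofia ∩ Alice ∩ Bob ∩ Wyatt ∩ Carlos: 12:40–13:00.
Sofia ∩ Alice ∩ Bob ∩ Wyatt ∩ Carlos ∩ Viktor: 12:40–13:00.
Windows ≥ 20 min: 12:40–13:00.

12:40–13:00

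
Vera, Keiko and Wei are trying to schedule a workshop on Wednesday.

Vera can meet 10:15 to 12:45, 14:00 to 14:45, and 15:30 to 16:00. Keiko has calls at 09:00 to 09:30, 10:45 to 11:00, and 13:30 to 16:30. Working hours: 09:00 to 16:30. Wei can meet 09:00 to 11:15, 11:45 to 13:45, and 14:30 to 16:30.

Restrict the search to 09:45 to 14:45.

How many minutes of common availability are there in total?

Keiko free within 09:00–16:30: 09:30–10:45, 11:00–13:30.
Vera ∩ Keiko: 10:15–10:45, 11:00–12:45.
Vera ∩ Keiko ∩ Wei: 10:15–10:45, 11:00–11:15, 11:45–12:45.
Restricted to 09:45–14:45: 10:15–10:45, 11:00–11:15, 11:45–12:45.
Total common minutes: 30 + 15 + 60 = 105.

105 minutes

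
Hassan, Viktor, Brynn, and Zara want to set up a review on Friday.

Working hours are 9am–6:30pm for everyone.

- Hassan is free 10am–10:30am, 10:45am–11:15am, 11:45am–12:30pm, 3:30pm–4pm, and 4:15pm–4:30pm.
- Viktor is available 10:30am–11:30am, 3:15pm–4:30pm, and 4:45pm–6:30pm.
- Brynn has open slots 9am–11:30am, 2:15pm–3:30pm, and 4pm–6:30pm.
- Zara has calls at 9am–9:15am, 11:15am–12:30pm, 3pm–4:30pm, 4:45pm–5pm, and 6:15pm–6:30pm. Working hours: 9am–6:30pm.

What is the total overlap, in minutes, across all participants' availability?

Zara free within 09:00–18:30: 09:15–11:15, 12:30–15:00, 16:30–16:45, 17:00–18:15.
Hassan ∩ Viktor: 10:45–11:15, 15:30–16:00, 16:15–16:30.
Hassan ∩ Viktor ∩ Brynn: 10:45–11:15, 16:15–16:30.
Hassan ∩ Viktor ∩ Brynn ∩ Zara: 10:45–11:15.
Total common minutes: 30.

30 minutes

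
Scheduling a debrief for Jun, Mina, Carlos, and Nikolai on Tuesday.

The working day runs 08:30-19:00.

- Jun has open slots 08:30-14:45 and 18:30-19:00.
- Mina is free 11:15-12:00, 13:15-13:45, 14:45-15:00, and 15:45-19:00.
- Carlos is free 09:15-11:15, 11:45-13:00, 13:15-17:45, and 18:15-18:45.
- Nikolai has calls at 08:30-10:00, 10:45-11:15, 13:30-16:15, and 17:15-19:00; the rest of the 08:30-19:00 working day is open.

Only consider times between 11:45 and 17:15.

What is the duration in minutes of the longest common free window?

15 minutes

Nikolai free within 08:30–19:00: 10:00–10:45, 11:15–13:30, 16:15–17:15.
Jun ∩ Mina: 11:15–12:00, 13:15–13:45, 18:30–19:00.
Jun ∩ Mina ∩ Carlos: 11:45–12:00, 13:15–13:45, 18:30–18:45.
Jun ∩ Mina ∩ Carlos ∩ Nikolai: 11:45–12:00, 13:15–13:30.
Restricted to 11:45–17:15: 11:45–12:00, 13:15–13:30.
Common window lengths: 15, 15 min; longest is 15.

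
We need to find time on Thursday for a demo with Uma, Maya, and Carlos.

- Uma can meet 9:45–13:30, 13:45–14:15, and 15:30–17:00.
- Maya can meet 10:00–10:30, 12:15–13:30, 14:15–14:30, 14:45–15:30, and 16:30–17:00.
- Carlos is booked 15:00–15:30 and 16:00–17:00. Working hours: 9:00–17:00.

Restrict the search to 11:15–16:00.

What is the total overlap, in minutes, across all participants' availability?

75 minutes

Carlos free within 09:00–17:00: 09:00–15:00, 15:30–16:00.
Uma ∩ Maya: 10:00–10:30, 12:15–13:30, 16:30–17:00.
Uma ∩ Maya ∩ Carlos: 10:00–10:30, 12:15–13:30.
Restricted to 11:15–16:00: 12:15–13:30.
Total common minutes: 75.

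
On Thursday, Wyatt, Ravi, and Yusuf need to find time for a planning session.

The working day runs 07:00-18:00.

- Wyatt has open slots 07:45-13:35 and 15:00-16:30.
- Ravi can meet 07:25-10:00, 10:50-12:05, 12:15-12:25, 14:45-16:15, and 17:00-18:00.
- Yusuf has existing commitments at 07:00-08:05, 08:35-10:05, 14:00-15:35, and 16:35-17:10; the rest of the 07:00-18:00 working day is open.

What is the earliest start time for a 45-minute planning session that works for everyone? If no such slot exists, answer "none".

10:50

Yusuf free within 07:00–18:00: 08:05–08:35, 10:05–14:00, 15:35–16:35, 17:10–18:00.
Wyatt ∩ Ravi: 07:45–10:00, 10:50–12:05, 12:15–12:25, 15:00–16:15.
Wyatt ∩ Ravi ∩ Yusuf: 08:05–08:35, 10:50–12:05, 12:15–12:25, 15:35–16:15.
Windows ≥ 45 min: 10:50–12:05.
Earliest such window starts at 10:50.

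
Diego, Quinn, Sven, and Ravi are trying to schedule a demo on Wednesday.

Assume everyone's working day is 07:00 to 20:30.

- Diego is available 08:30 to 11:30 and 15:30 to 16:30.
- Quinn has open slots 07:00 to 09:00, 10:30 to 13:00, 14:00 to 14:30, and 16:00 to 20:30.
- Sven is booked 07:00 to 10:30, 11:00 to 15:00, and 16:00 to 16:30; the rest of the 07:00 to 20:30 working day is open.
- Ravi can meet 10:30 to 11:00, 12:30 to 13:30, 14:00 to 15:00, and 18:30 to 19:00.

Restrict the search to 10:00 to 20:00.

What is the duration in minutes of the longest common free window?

Sven free within 07:00–20:30: 10:30–11:00, 15:00–16:00, 16:30–20:30.
Diego ∩ Quinn: 08:30–09:00, 10:30–11:30, 16:00–16:30.
Diego ∩ Quinn ∩ Sven: 10:30–11:00.
Diego ∩ Quinn ∩ Sven ∩ Ravi: 10:30–11:00.
Restricted to 10:00–20:00: 10:30–11:00.
Single common window of 30 minutes.

30 minutes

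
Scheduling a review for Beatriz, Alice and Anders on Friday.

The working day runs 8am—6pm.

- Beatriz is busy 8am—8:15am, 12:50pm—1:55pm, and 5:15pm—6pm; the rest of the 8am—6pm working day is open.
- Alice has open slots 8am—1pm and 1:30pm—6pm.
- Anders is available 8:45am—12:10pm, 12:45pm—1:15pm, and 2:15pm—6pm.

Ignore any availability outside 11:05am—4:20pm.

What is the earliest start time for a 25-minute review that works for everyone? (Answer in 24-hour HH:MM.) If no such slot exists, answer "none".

Beatriz free within 08:00–18:00: 08:15–12:50, 13:55–17:15.
Beatriz ∩ Alice: 08:15–12:50, 13:55–17:15.
Beatriz ∩ Alice ∩ Anders: 08:45–12:10, 12:45–12:50, 14:15–17:15.
Restricted to 11:05–16:20: 11:05–12:10, 12:45–12:50, 14:15–16:20.
Windows ≥ 25 min: 11:05–12:10, 14:15–16:20.
Earliest such window starts at 11:05.

11:05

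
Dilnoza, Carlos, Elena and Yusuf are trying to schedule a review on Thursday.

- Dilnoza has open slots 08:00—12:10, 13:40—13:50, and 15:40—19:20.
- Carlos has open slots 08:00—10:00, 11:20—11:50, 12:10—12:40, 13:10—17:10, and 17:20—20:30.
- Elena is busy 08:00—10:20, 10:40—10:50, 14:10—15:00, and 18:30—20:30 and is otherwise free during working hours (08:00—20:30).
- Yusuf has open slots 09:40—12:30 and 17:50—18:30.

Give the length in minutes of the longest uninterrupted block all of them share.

40 minutes

Elena free within 08:00–20:30: 10:20–10:40, 10:50–14:10, 15:00–18:30.
Dilnoza ∩ Carlos: 08:00–10:00, 11:20–11:50, 13:40–13:50, 15:40–17:10, 17:20–19:20.
Dilnoza ∩ Carlos ∩ Elena: 11:20–11:50, 13:40–13:50, 15:40–17:10, 17:20–18:30.
Dilnoza ∩ Carlos ∩ Elena ∩ Yusuf: 11:20–11:50, 17:50–18:30.
Common window lengths: 30, 40 min; longest is 40.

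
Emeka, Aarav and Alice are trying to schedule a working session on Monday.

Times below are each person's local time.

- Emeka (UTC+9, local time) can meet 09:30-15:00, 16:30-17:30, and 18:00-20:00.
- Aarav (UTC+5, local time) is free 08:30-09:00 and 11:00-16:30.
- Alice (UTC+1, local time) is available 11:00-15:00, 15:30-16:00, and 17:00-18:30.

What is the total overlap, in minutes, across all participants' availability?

Emeka → UTC: 00:30–06:00, 07:30–08:30, 09:00–11:00.
Aarav → UTC: 03:30–04:00, 06:00–11:30.
Alice → UTC: 10:00–14:00, 14:30–15:00, 16:00–17:30.
Emeka ∩ Aarav: 03:30–04:00, 07:30–08:30, 09:00–11:00.
Emeka ∩ Aarav ∩ Alice: 10:00–11:00.
Total common minutes: 60.

60 minutes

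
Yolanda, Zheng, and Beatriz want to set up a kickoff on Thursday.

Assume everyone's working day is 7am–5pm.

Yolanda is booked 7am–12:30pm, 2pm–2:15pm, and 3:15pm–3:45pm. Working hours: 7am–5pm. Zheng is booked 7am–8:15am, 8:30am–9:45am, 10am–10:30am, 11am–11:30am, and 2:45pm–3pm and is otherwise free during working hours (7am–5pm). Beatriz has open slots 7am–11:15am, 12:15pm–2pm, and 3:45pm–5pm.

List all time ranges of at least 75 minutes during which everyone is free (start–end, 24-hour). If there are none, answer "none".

Yolanda free within 07:00–17:00: 12:30–14:00, 14:15–15:15, 15:45–17:00.
Zheng free within 07:00–17:00: 08:15–08:30, 09:45–10:00, 10:30–11:00, 11:30–14:45, 15:00–17:00.
Yolanda ∩ Zheng: 12:30–14:00, 14:15–14:45, 15:00–15:15, 15:45–17:00.
Yolanda ∩ Zheng ∩ Beatriz: 12:30–14:00, 15:45–17:00.
Windows ≥ 75 min: 12:30–14:00, 15:45–17:00.

12:30–14:00, 15:45–17:00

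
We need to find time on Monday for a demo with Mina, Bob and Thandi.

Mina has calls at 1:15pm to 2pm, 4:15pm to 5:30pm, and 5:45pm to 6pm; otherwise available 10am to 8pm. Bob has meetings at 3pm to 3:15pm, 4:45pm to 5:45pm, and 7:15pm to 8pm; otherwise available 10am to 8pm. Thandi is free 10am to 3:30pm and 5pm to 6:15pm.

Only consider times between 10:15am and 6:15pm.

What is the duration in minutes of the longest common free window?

180 minutes

Mina free within 10:00–20:00: 10:00–13:15, 14:00–16:15, 17:30–17:45, 18:00–20:00.
Bob free within 10:00–20:00: 10:00–15:00, 15:15–16:45, 17:45–19:15.
Mina ∩ Bob: 10:00–13:15, 14:00–15:00, 15:15–16:15, 18:00–19:15.
Mina ∩ Bob ∩ Thandi: 10:00–13:15, 14:00–15:00, 15:15–15:30, 18:00–18:15.
Restricted to 10:15–18:15: 10:15–13:15, 14:00–15:00, 15:15–15:30, 18:00–18:15.
Common window lengths: 180, 60, 15, 15 min; longest is 180.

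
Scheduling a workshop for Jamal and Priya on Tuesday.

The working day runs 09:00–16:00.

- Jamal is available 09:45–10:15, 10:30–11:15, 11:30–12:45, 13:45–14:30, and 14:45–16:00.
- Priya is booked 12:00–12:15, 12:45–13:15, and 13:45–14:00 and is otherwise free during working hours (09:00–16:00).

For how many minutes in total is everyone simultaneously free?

Priya free within 09:00–16:00: 09:00–12:00, 12:15–12:45, 13:15–13:45, 14:00–16:00.
Jamal ∩ Priya: 09:45–10:15, 10:30–11:15, 11:30–12:00, 12:15–12:45, 14:00–14:30, 14:45–16:00.
Total common minutes: 30 + 45 + 30 + 30 + 30 + 75 = 240.

240 minutes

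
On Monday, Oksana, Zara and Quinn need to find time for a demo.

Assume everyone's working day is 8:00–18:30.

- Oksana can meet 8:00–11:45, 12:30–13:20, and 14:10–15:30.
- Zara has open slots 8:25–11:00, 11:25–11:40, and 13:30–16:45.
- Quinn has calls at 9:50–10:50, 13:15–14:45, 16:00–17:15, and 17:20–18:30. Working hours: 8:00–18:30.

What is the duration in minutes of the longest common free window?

Quinn free within 08:00–18:30: 08:00–09:50, 10:50–13:15, 14:45–16:00, 17:15–17:20.
Oksana ∩ Zara: 08:25–11:00, 11:25–11:40, 14:10–15:30.
Oksana ∩ Zara ∩ Quinn: 08:25–09:50, 10:50–11:00, 11:25–11:40, 14:45–15:30.
Common window lengths: 85, 10, 15, 45 min; longest is 85.

85 minutes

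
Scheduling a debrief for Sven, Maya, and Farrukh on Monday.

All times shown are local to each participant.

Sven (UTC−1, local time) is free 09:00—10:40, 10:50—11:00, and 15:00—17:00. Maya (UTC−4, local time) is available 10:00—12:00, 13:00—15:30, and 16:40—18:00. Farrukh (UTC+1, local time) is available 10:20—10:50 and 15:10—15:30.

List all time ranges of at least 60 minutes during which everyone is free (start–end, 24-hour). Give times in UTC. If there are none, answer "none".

none

Sven → UTC: 10:00–11:40, 11:50–12:00, 16:00–18:00.
Maya → UTC: 14:00–16:00, 17:00–19:30, 20:40–22:00.
Farrukh → UTC: 09:20–09:50, 14:10–14:30.
Sven ∩ Maya: 17:00–18:00.
Sven ∩ Maya ∩ Farrukh: (none).
Windows ≥ 60 min: (none).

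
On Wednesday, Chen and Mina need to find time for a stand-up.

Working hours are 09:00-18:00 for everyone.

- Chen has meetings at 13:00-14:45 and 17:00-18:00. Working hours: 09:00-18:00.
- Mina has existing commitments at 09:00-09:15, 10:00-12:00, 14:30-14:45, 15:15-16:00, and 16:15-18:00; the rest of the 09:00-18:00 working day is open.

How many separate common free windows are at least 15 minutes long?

4

Chen free within 09:00–18:00: 09:00–13:00, 14:45–17:00.
Mina free within 09:00–18:00: 09:15–10:00, 12:00–14:30, 14:45–15:15, 16:00–16:15.
Chen ∩ Mina: 09:15–10:00, 12:00–13:00, 14:45–15:15, 16:00–16:15.
Windows ≥ 15 min: 09:15–10:00, 12:00–13:00, 14:45–15:15, 16:00–16:15.
That's 4 windows.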